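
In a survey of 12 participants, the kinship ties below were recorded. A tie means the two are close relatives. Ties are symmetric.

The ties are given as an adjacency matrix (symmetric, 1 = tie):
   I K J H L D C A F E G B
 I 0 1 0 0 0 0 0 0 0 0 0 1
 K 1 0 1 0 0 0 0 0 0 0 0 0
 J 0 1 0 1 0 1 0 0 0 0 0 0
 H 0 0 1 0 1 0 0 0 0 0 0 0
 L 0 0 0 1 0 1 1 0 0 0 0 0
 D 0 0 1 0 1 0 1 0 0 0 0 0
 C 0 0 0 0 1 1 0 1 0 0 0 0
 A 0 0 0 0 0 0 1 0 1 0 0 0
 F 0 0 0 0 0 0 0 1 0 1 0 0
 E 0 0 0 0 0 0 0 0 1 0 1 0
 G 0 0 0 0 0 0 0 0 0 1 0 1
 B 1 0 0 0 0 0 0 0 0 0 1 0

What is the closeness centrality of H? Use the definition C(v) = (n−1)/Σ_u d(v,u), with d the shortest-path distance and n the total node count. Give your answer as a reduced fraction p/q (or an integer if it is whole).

11/32

Distances from H: A:3, B:4, C:2, D:2, E:5, F:4, G:5, I:3, J:1, K:2, L:1. Sum = 32.
n = 12, so closeness = 11/32.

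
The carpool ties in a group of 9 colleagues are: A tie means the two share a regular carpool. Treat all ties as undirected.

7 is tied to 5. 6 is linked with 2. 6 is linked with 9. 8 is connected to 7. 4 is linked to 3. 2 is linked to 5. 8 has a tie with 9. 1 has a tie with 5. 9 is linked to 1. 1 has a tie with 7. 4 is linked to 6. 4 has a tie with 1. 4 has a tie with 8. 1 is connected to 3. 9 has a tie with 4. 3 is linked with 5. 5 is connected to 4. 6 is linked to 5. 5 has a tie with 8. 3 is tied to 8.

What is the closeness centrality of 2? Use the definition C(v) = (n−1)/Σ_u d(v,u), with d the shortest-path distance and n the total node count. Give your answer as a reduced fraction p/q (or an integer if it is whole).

Distances from 2: 1:2, 3:2, 4:2, 5:1, 6:1, 7:2, 8:2, 9:2. Sum = 14.
n = 9, so closeness = 8/14 = 4/7.

4/7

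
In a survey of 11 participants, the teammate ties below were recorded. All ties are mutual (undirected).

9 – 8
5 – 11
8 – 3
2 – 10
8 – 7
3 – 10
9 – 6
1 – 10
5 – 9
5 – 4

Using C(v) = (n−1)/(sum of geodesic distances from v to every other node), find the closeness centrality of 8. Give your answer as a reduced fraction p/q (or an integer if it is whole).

Distances from 8: 1:3, 2:3, 3:1, 4:3, 5:2, 6:2, 7:1, 9:1, 10:2, 11:3. Sum = 21.
n = 11, so closeness = 10/21.

10/21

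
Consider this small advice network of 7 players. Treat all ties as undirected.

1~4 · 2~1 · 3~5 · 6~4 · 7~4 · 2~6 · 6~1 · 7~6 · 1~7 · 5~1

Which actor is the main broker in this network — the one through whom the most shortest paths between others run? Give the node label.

1

Unnormalized betweenness of each node: 1:9, 2:0, 3:0, 4:0, 5:5, 6:1, 7:0.
1 has the largest value, 9, making it the main broker — the node through which the most shortest paths run.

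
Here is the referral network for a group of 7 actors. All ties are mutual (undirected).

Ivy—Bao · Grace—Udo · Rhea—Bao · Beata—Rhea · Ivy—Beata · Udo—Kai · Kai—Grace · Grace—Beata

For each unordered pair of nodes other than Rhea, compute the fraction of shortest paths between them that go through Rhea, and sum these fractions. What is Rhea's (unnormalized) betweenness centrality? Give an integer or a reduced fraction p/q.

2

Pairs whose geodesics pass through Rhea — Udo–Bao: 1/2; Kai–Bao: 1/2; Grace–Bao: 1/2; Bao–Beata: 1/2.
All other pairs contribute 0.
Summing the contributions gives betweenness(Rhea) = 2.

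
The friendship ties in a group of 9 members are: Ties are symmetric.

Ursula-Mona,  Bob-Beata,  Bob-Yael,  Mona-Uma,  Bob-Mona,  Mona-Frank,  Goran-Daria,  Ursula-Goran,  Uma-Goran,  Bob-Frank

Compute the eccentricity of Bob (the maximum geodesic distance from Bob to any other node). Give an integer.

Distances from Bob: Beata:1, Daria:4, Frank:1, Goran:3, Mona:1, Uma:2, Ursula:2, Yael:1.
The largest is 4 (to Daria), so the eccentricity of Bob is 4.

4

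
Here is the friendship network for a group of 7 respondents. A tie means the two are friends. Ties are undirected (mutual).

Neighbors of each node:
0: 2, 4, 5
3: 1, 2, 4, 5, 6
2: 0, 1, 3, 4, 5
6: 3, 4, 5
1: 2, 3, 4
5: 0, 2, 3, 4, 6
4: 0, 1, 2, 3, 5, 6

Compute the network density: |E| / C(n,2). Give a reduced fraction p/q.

5/7

There are 15 edges and 7 nodes, so the maximum possible is C(7,2) = 21.
Density = 15/21 = 5/7.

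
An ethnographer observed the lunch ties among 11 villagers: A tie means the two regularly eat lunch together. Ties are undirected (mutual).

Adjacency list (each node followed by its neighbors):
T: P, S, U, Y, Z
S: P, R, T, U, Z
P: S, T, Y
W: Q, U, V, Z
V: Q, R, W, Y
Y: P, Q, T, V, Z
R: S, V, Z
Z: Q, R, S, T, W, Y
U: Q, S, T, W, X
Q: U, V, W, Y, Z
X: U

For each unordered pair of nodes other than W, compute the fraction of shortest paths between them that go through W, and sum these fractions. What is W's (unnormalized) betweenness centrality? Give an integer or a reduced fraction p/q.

7/4

Pairs whose geodesics pass through W — V–Z: 1/4; V–U: 1/2; V–X: 1/2; Z–U: 1/4; Z–X: 1/4.
All other pairs contribute 0.
Summing the contributions gives betweenness(W) = 7/4.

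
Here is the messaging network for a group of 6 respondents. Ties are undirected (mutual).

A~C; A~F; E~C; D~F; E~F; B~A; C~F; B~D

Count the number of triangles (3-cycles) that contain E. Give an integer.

E's neighbors: C and F.
Neighbor pairs that are themselves tied: E–C–F. Each forms one triangle with E, for 1 in total.

1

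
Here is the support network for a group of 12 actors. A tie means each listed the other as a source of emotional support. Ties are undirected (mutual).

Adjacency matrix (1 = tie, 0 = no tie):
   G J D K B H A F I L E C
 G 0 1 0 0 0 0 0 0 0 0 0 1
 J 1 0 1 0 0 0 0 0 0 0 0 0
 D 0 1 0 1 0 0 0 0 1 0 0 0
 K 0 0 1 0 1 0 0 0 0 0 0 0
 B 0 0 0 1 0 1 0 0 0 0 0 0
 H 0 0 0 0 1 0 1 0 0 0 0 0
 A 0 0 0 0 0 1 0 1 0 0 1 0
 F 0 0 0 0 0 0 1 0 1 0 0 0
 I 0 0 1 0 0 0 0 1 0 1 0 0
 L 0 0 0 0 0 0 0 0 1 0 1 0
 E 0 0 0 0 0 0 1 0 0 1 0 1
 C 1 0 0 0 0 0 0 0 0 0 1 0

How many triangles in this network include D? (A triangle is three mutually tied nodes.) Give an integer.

D's neighbors are I, J, and K, but none of them are tied to each other, so no triangle contains D.

0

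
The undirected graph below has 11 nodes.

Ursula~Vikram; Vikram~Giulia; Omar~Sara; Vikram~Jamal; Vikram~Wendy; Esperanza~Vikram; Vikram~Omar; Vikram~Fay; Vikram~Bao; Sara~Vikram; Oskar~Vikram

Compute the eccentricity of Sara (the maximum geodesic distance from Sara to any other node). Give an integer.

Distances from Sara: Bao:2, Esperanza:2, Fay:2, Giulia:2, Jamal:2, Omar:1, Oskar:2, Ursula:2, Vikram:1, Wendy:2.
The largest is 2 (to Esperanza, Oskar, Giulia, Wendy, Jamal, Ursula, Bao, and Fay), so the eccentricity of Sara is 2.

2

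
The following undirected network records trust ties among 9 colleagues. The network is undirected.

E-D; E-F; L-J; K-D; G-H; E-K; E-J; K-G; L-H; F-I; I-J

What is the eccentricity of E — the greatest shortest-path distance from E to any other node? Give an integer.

3

Distances from E: D:1, F:1, G:2, H:3, I:2, J:1, K:1, L:2.
The largest is 3 (to H), so the eccentricity of E is 3.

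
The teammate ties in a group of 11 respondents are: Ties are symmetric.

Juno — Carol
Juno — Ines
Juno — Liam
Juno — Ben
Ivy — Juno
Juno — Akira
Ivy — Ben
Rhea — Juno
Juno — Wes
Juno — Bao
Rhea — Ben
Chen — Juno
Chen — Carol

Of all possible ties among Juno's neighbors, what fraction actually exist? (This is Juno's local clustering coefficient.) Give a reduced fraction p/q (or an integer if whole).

Juno's neighbors: Akira, Bao, Ben, Carol, Chen, Ines, Ivy, Liam, Rhea, and Wes (k = 10).
Possible neighbor pairs: C(10,2) = 45. Edges among them: Ben–Ivy, Ben–Rhea, Carol–Chen → e = 3.
Clustering(Juno) = 3/45 = 1/15.

1/15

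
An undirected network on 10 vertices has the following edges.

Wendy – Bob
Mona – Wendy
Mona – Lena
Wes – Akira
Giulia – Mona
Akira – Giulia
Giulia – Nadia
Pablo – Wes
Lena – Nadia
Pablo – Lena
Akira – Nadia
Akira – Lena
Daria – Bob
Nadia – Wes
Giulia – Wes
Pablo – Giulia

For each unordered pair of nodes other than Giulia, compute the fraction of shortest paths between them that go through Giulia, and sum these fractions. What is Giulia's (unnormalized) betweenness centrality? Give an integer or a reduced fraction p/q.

32/3

Pairs whose geodesics pass through Giulia — Bob–Nadia: 1/2; Bob–Akira: 1/2; Bob–Pablo: 1/2; Bob–Wes: 1; Wendy–Nadia: 1/2; Wendy–Akira: 1/2; Wendy–Pablo: 1/2; Wendy–Wes: 1; Daria–Nadia: 1/2; Daria–Akira: 1/2; Daria–Pablo: 1/2; Daria–Wes: 1; Nadia–Mona: 1/2; Nadia–Pablo: 1/3 … (+4 more pairs).
All other pairs contribute 0.
Summing the contributions gives betweenness(Giulia) = 32/3.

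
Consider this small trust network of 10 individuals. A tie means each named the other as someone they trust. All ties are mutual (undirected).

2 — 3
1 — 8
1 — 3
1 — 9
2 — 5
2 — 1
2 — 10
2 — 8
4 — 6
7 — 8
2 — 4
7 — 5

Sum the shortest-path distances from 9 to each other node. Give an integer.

Distances from 9: 1:1, 2:2, 3:2, 4:3, 5:3, 6:4, 7:3, 8:2, 10:3.
Sum = 1 + 2 + 2 + 3 + 3 + 4 + 3 + 2 + 3 = 23.

23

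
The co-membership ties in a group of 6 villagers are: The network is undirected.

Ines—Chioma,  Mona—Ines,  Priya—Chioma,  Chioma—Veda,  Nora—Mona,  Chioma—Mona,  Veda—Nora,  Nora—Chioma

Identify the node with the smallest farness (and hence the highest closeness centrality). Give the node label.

Chioma

Farness (sum of distances to all others) for each node — Chioma:5, Ines:8, Mona:7, Nora:7, Priya:9, Veda:8.
The smallest farness is 5, for Chioma, so Chioma has the highest closeness.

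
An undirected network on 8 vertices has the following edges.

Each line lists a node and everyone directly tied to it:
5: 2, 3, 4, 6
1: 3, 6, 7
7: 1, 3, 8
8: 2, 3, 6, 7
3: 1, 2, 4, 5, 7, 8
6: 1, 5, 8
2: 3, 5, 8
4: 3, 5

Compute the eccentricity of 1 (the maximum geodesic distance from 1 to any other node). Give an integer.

Distances from 1: 2:2, 3:1, 4:2, 5:2, 6:1, 7:1, 8:2.
The largest is 2 (to 5, 8, 4, and 2), so the eccentricity of 1 is 2.

2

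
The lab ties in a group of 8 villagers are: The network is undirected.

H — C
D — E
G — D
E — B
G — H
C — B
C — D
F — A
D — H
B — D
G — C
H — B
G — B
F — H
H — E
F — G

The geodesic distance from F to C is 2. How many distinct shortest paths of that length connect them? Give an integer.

The shortest distance is 2. The length-2 paths are: F–H–C; F–G–C.
That gives 2 distinct shortest paths.

2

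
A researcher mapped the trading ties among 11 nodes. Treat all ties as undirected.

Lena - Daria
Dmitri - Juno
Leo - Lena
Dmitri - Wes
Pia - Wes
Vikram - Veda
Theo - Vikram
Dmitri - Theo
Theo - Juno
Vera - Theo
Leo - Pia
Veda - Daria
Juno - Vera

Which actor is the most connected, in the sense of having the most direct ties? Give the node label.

Theo

Degrees — Daria:2, Dmitri:3, Juno:3, Lena:2, Leo:2, Pia:2, Theo:4, Veda:2, Vera:2, Vikram:2, Wes:2.
The maximum is 4, attained only by Theo.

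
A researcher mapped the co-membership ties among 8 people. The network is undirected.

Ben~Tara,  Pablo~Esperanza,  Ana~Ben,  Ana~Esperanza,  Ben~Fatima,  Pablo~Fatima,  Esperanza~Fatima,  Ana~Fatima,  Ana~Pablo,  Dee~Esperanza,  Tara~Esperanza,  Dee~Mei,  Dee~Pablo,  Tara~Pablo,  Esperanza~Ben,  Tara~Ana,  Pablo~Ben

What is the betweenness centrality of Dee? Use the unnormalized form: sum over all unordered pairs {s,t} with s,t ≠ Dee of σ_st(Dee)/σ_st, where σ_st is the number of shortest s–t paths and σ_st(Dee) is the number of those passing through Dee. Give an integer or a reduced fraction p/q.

Pairs whose geodesics pass through Dee — Esperanza–Mei: 1; Fatima–Mei: 2/2; Ben–Mei: 2/2; Ana–Mei: 2/2; Pablo–Mei: 1; Tara–Mei: 2/2.
All other pairs contribute 0.
Summing the contributions gives betweenness(Dee) = 6.

6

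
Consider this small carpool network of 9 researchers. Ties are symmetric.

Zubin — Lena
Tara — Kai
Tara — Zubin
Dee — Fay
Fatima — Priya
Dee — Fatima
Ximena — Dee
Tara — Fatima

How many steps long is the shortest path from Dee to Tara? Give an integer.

2

One shortest route is Dee – Fatima – Tara, which uses 2 edges, and Dee and Tara are not directly tied, so nothing shorter exists. So d(Dee,Tara) = 2.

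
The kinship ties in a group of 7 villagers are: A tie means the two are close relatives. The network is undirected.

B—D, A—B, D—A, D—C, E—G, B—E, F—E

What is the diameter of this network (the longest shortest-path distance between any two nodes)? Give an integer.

4

Eccentricity of each node (its greatest distance to any other): A:3, B:2, C:4, D:3, E:3, F:4, G:4.
The maximum eccentricity is 4, realized for instance by the pair G–C via G – E – B – D – C. So the diameter is 4.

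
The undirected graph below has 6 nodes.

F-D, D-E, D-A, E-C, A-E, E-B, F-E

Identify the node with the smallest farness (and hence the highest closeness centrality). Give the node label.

Farness (sum of distances to all others) for each node — A:8, B:9, C:9, D:7, E:5, F:8.
The smallest farness is 5, for E, so E has the highest closeness.

E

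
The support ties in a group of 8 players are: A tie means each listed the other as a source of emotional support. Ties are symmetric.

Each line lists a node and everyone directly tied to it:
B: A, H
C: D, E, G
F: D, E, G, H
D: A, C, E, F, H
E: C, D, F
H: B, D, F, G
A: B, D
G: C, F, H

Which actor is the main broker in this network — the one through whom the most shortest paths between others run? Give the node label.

D

Unnormalized betweenness of each node: A:7/6, B:3/4, C:13/12, D:83/12, E:1/3, F:23/12, G:7/6, H:14/3.
D has the largest value, 83/12, making it the main broker — the node through which the most shortest paths run.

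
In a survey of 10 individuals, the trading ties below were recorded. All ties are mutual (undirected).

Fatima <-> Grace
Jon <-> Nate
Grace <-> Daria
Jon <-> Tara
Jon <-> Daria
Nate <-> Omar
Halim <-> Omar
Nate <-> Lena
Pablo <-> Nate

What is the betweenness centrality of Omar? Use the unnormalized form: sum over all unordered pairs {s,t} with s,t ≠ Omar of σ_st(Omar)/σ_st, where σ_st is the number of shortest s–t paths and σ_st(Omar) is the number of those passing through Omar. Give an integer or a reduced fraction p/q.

Pairs whose geodesics pass through Omar — Grace–Halim: 1; Lena–Halim: 1; Daria–Halim: 1; Nate–Halim: 1; Jon–Halim: 1; Halim–Tara: 1; Halim–Fatima: 1; Halim–Pablo: 1.
All other pairs contribute 0.
Summing the contributions gives betweenness(Omar) = 8.

8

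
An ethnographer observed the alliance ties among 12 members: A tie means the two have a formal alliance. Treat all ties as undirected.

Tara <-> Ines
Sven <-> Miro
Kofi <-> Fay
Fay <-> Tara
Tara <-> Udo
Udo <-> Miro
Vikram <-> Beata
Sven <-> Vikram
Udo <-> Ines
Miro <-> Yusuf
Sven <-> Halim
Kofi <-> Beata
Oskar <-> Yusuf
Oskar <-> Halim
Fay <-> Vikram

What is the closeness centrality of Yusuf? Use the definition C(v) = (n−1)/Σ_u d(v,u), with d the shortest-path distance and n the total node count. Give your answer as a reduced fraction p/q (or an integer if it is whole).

11/30

Distances from Yusuf: Beata:4, Fay:4, Halim:2, Ines:3, Kofi:5, Miro:1, Oskar:1, Sven:2, Tara:3, Udo:2, Vikram:3. Sum = 30.
n = 12, so closeness = 11/30.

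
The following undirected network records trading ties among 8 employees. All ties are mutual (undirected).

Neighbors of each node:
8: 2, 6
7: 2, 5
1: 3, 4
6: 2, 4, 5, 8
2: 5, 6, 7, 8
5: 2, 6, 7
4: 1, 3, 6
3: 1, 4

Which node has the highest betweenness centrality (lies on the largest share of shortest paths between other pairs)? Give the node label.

6

Unnormalized betweenness of each node: 1:0, 2:7/2, 3:0, 4:10, 5:2, 6:25/2, 7:0, 8:0.
6 has the largest value, 25/2, making it the main broker — the node through which the most shortest paths run.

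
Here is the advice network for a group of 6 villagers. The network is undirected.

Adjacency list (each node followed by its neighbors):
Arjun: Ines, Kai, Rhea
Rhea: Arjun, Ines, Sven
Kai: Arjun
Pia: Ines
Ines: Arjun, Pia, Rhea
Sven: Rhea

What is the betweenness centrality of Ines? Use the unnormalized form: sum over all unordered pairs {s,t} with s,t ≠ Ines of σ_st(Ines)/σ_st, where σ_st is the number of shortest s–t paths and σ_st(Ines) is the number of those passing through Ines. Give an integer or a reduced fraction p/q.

Pairs whose geodesics pass through Ines — Kai–Pia: 1; Sven–Pia: 1; Arjun–Pia: 1; Pia–Rhea: 1.
All other pairs contribute 0.
Summing the contributions gives betweenness(Ines) = 4.

4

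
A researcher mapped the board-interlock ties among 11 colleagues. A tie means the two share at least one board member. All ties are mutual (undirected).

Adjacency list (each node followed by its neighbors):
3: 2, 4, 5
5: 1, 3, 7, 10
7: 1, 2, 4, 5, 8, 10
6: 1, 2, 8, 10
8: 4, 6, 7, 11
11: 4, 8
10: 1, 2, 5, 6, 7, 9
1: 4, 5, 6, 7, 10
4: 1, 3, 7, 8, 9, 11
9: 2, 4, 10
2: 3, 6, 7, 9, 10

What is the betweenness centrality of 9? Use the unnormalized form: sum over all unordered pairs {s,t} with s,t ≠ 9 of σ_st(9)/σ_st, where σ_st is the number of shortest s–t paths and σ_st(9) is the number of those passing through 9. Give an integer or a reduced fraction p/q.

Pairs whose geodesics pass through 9 — 2–11: 1/5; 2–4: 1/3; 11–10: 1/5; 10–4: 1/3.
All other pairs contribute 0.
Summing the contributions gives betweenness(9) = 16/15.

16/15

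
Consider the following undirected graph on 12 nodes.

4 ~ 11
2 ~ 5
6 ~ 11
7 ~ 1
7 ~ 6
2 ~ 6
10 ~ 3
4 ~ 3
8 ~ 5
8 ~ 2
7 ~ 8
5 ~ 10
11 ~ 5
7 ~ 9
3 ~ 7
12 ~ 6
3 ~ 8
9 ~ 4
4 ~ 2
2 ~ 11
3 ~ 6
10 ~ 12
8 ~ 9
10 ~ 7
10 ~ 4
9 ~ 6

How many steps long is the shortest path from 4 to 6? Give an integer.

One shortest route is 4 – 9 – 6, which uses 2 edges, and 4 and 6 are not directly tied, so nothing shorter exists. So d(4,6) = 2.

2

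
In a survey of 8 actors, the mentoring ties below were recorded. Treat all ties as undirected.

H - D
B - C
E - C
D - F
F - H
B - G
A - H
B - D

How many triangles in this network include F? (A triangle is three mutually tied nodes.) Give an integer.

1

F's neighbors: D and H.
Neighbor pairs that are themselves tied: F–D–H. Each forms one triangle with F, for 1 in total.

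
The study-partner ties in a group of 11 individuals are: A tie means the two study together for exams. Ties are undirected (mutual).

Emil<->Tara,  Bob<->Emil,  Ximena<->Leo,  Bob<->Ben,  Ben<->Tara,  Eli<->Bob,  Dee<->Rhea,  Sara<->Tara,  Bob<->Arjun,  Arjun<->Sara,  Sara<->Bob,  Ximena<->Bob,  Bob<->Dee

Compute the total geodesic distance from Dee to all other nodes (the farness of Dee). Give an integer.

Distances from Dee: Arjun:2, Ben:2, Bob:1, Eli:2, Emil:2, Leo:3, Rhea:1, Sara:2, Tara:3, Ximena:2.
Sum = 2 + 2 + 1 + 2 + 2 + 3 + 1 + 2 + 3 + 2 = 20.

20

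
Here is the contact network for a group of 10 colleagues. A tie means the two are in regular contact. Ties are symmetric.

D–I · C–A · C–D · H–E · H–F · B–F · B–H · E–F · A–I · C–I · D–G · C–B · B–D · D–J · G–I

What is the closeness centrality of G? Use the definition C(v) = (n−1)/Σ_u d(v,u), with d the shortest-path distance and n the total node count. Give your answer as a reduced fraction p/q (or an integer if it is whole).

9/20

Distances from G: A:2, B:2, C:2, D:1, E:4, F:3, H:3, I:1, J:2. Sum = 20.
n = 10, so closeness = 9/20.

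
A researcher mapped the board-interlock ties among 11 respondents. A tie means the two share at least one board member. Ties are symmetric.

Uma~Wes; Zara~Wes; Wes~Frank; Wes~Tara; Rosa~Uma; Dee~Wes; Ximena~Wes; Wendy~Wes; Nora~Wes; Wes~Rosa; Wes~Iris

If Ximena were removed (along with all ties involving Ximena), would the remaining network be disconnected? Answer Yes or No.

Even without Ximena, every remaining node can still reach every other (the residual graph is connected), so Ximena is not a cut vertex.

No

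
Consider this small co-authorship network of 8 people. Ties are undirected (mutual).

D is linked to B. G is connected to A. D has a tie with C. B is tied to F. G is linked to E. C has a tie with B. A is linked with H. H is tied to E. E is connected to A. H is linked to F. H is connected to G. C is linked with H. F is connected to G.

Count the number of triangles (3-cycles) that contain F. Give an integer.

F's neighbors: B, G, and H.
Neighbor pairs that are themselves tied: F–G–H. Each forms one triangle with F, for 1 in total.

1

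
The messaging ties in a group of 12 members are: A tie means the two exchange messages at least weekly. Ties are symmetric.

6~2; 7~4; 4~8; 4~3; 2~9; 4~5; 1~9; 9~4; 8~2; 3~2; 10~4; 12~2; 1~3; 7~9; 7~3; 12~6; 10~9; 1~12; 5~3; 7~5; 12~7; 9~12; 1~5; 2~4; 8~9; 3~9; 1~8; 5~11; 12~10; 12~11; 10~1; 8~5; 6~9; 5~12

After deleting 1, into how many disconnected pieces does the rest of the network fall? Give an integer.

1's neighbors (3, 5, 8, 9, 10, and 12) remain reachable from one another through other ties, so the rest of the network stays in one piece.

1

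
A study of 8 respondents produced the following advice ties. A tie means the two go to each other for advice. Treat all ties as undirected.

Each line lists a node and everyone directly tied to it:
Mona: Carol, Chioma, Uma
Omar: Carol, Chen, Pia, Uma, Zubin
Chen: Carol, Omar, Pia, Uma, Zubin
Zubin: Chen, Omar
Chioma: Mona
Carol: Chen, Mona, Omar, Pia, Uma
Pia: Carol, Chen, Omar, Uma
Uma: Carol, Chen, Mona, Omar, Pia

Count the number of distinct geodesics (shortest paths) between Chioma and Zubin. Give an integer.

The shortest distance is 4. The length-4 paths are: Chioma–Mona–Carol–Chen–Zubin; Chioma–Mona–Uma–Chen–Zubin; Chioma–Mona–Carol–Omar–Zubin; Chioma–Mona–Uma–Omar–Zubin.
That gives 4 distinct shortest paths.

4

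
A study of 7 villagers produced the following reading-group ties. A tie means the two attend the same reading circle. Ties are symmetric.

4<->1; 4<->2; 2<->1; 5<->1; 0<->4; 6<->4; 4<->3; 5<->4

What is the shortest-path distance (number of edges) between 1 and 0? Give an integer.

One shortest route is 1 – 4 – 0, which uses 2 edges, and 1 and 0 are not directly tied, so nothing shorter exists. So d(1,0) = 2.

2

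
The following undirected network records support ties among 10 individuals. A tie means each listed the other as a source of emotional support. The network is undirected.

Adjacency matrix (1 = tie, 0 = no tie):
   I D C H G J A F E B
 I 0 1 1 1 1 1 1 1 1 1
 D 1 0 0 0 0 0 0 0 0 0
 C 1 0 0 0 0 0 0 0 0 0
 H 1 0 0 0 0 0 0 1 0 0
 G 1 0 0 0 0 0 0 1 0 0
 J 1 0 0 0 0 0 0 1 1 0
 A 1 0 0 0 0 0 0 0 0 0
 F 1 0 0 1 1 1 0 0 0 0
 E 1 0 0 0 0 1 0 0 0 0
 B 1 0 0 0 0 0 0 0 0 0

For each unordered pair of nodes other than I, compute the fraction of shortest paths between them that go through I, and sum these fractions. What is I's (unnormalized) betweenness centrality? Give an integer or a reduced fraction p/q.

30

Pairs whose geodesics pass through I — D–C: 1; D–H: 1; D–G: 1; D–J: 1; D–A: 1; D–F: 1; D–E: 1; D–B: 1; C–H: 1; C–G: 1; C–J: 1; C–A: 1; C–F: 1; C–E: 1 … (+18 more pairs).
All other pairs contribute 0.
Summing the contributions gives betweenness(I) = 30.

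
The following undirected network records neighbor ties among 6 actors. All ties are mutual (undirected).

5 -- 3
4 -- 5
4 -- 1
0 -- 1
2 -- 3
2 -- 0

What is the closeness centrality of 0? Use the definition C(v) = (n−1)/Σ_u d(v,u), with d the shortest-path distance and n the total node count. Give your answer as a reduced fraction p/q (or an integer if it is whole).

Distances from 0: 1:1, 2:1, 3:2, 4:2, 5:3. Sum = 9.
n = 6, so closeness = 5/9.

5/9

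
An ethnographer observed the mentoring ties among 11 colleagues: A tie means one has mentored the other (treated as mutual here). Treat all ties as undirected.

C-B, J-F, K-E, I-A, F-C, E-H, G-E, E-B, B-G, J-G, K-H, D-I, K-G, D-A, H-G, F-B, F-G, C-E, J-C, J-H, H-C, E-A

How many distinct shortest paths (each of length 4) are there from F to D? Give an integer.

3

The shortest distance is 4. The length-4 paths are: F–C–E–A–D; F–B–E–A–D; F–G–E–A–D.
That gives 3 distinct shortest paths.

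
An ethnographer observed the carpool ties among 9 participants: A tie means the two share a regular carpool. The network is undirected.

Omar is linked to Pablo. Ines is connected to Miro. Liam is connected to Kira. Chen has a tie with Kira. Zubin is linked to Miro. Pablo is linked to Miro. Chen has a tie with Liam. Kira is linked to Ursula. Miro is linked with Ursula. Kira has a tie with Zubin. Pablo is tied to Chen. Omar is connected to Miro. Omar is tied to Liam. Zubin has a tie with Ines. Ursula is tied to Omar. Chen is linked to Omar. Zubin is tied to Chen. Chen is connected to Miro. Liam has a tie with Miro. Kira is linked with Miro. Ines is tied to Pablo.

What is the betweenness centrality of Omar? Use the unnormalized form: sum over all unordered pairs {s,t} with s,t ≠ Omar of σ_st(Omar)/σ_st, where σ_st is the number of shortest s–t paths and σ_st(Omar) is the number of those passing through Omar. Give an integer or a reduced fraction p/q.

Pairs whose geodesics pass through Omar — Ursula–Liam: 1/3; Ursula–Chen: 1/3; Ursula–Pablo: 1/2; Liam–Pablo: 1/3.
All other pairs contribute 0.
Summing the contributions gives betweenness(Omar) = 3/2.

3/2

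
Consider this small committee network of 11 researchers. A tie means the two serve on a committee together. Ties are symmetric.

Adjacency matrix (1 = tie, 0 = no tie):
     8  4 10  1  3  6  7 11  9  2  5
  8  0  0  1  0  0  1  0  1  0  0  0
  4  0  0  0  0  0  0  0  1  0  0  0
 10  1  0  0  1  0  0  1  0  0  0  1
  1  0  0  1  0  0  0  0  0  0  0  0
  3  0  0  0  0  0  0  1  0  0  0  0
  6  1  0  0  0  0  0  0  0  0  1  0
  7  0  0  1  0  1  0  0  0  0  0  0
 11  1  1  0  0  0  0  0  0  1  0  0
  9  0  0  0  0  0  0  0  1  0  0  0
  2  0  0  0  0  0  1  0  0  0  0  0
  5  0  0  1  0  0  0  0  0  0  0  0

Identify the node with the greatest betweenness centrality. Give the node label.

Unnormalized betweenness of each node: 1:0, 2:0, 3:0, 4:0, 5:0, 6:9, 7:9, 8:31, 9:0, 10:29, 11:17.
8 has the largest value, 31, making it the main broker — the node through which the most shortest paths run.

8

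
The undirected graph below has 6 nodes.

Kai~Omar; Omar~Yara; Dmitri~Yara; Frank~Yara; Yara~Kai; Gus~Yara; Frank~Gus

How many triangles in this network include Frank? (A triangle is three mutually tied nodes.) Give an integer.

Frank's neighbors: Gus and Yara.
Neighbor pairs that are themselves tied: Frank–Gus–Yara. Each forms one triangle with Frank, for 1 in total.

1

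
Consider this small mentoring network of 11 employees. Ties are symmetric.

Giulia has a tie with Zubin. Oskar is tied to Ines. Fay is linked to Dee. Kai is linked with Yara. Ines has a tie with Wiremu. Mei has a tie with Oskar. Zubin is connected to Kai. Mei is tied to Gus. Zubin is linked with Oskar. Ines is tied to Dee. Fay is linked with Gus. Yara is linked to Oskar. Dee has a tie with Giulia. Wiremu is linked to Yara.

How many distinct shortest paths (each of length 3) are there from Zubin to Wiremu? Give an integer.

The shortest distance is 3. The length-3 paths are: Zubin–Oskar–Yara–Wiremu; Zubin–Kai–Yara–Wiremu; Zubin–Oskar–Ines–Wiremu.
That gives 3 distinct shortest paths.

3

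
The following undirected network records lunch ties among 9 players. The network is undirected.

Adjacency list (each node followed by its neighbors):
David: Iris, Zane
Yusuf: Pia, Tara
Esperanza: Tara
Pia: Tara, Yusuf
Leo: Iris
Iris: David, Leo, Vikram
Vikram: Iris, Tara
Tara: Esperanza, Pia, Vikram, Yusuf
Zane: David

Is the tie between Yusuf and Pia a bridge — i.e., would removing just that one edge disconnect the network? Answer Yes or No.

Even without that edge, Yusuf still reaches Pia via Yusuf – Tara – Pia, so the network stays connected. Not a bridge.

No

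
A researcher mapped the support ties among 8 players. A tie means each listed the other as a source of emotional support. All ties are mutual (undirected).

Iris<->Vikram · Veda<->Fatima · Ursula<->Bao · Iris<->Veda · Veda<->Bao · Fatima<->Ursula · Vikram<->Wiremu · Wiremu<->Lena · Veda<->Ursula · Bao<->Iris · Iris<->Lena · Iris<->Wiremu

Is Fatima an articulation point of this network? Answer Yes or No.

No

Even without Fatima, every remaining node can still reach every other (the residual graph is connected), so Fatima is not a cut vertex.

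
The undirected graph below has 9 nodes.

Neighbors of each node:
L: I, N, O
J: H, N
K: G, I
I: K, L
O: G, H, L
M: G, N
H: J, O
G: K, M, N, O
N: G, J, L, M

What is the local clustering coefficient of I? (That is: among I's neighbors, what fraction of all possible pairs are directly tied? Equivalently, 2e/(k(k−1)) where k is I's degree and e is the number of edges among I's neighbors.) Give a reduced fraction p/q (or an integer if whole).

I's neighbors: K and L (k = 2).
Possible neighbor pairs: C(2,2) = 1. Edges among them: none → e = 0.
Clustering(I) = 0/1.

0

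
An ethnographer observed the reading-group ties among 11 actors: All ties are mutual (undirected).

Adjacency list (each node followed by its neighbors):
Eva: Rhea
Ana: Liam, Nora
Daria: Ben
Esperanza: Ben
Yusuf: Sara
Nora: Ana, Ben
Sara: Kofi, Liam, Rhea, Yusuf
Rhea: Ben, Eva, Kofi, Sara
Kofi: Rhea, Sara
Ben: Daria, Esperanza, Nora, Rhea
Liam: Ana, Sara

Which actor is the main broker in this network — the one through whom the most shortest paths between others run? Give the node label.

Unnormalized betweenness of each node: Ana:7/2, Ben:22, Daria:0, Esperanza:0, Eva:0, Kofi:0, Liam:5, Nora:11/2, Rhea:43/2, Sara:31/2, Yusuf:0.
Ben has the largest value, 22, making it the main broker — the node through which the most shortest paths run.

Ben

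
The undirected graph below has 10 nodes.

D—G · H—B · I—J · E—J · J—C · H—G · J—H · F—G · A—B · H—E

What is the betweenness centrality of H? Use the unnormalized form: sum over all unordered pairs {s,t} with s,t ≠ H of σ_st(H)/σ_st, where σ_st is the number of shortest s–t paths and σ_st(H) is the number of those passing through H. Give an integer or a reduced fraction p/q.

26

Pairs whose geodesics pass through H — B–C: 1; B–E: 1; B–F: 1; B–J: 1; B–G: 1; B–I: 1; B–D: 1; C–F: 1; C–G: 1; C–A: 1; C–D: 1; E–F: 1; E–G: 1; E–A: 1 … (+12 more pairs).
All other pairs contribute 0.
Summing the contributions gives betweenness(H) = 26.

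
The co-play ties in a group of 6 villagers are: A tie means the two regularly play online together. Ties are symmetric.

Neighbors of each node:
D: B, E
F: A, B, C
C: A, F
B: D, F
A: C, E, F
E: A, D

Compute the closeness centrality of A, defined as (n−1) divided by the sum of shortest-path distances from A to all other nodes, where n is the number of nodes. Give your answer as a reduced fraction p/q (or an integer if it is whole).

5/7

Distances from A: B:2, C:1, D:2, E:1, F:1. Sum = 7.
n = 6, so closeness = 5/7.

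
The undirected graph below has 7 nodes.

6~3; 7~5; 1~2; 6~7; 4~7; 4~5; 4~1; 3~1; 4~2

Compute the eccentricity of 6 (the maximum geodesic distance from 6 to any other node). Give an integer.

Distances from 6: 1:2, 2:3, 3:1, 4:2, 5:2, 7:1.
The largest is 3 (to 2), so the eccentricity of 6 is 3.

3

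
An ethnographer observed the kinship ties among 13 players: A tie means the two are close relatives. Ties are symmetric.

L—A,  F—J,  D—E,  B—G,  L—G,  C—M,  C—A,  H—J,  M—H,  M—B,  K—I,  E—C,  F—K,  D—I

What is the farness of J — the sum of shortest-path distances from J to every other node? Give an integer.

36

Distances from J: A:4, B:3, C:3, D:4, E:4, F:1, G:4, H:1, I:3, K:2, L:5, M:2.
Sum = 4 + 3 + 3 + 4 + 4 + 1 + 4 + 1 + 3 + 2 + 5 + 2 = 36.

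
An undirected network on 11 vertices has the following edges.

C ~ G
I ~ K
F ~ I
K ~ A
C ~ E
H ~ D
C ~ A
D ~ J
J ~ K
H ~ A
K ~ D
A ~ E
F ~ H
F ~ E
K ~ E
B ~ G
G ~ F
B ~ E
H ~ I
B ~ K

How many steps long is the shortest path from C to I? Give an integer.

3

One shortest route is C – E – K – I, which uses 3 edges, and at distance 2 from C we only reach {B, F, H, K}, which does not include I. So d(C,I) = 3.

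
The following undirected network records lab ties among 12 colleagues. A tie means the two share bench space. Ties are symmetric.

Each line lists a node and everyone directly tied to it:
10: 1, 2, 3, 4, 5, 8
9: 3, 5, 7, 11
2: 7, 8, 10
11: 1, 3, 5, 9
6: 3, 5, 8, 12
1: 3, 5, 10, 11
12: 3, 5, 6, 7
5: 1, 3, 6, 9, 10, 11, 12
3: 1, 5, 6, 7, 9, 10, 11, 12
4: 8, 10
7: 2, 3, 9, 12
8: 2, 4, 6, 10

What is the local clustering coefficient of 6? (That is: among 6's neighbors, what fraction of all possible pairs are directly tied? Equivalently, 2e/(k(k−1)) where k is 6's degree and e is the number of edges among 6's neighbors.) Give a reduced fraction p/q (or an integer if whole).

6's neighbors: 3, 5, 8, and 12 (k = 4).
Possible neighbor pairs: C(4,2) = 6. Edges among them: 3–5, 3–12, 5–12 → e = 3.
Clustering(6) = 3/6 = 1/2.

1/2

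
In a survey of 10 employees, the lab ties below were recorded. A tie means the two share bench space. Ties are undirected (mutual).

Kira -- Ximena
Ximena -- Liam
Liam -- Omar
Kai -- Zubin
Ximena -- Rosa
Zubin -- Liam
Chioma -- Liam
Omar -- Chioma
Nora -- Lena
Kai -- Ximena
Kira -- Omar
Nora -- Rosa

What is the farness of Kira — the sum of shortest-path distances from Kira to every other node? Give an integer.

Distances from Kira: Chioma:2, Kai:2, Lena:4, Liam:2, Nora:3, Omar:1, Rosa:2, Ximena:1, Zubin:3.
Sum = 2 + 2 + 4 + 2 + 3 + 1 + 2 + 1 + 3 = 20.

20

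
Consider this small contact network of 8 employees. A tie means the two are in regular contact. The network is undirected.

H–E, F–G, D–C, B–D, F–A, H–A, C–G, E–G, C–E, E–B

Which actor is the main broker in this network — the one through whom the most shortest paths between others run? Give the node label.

Unnormalized betweenness of each node: A:1, B:4/3, C:11/3, D:1/2, E:26/3, F:11/6, G:29/6, H:19/6.
E has the largest value, 26/3, making it the main broker — the node through which the most shortest paths run.

E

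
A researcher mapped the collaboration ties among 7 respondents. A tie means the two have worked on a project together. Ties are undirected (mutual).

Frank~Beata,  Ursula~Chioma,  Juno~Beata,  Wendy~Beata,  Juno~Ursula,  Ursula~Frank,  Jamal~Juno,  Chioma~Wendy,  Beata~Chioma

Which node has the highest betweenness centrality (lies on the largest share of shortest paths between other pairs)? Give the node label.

Beata

Unnormalized betweenness of each node: Beata:11/2, Chioma:4/3, Frank:1/3, Jamal:0, Juno:16/3, Ursula:5/2, Wendy:0.
Beata has the largest value, 11/2, making it the main broker — the node through which the most shortest paths run.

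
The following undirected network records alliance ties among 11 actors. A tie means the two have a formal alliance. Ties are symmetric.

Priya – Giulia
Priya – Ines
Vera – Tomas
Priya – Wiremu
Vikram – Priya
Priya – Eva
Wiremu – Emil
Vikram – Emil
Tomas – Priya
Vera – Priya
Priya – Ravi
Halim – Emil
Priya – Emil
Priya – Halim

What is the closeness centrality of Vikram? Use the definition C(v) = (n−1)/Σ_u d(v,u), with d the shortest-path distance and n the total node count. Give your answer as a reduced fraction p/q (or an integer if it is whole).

Distances from Vikram: Emil:1, Eva:2, Giulia:2, Halim:2, Ines:2, Priya:1, Ravi:2, Tomas:2, Vera:2, Wiremu:2. Sum = 18.
n = 11, so closeness = 10/18 = 5/9.

5/9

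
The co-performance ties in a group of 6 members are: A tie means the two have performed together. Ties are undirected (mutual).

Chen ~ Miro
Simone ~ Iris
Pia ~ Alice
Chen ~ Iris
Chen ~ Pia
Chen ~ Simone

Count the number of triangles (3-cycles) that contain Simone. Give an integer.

1

Simone's neighbors: Chen and Iris.
Neighbor pairs that are themselves tied: Simone–Chen–Iris. Each forms one triangle with Simone, for 1 in total.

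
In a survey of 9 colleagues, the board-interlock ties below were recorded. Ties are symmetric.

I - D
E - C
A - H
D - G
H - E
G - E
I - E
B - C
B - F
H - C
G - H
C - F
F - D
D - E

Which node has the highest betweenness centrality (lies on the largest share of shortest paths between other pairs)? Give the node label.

H

Unnormalized betweenness of each node: A:0, B:0, C:20/3, D:23/6, E:19/3, F:7/3, G:1, H:47/6, I:0.
H has the largest value, 47/6, making it the main broker — the node through which the most shortest paths run.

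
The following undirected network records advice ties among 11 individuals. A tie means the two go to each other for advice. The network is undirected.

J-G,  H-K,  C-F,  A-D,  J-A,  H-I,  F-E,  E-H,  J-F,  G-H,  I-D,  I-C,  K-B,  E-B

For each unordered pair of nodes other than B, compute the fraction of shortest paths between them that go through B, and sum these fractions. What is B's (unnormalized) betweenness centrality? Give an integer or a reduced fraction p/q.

Pairs whose geodesics pass through B — F–K: 1/2; E–K: 1/2.
All other pairs contribute 0.
Summing the contributions gives betweenness(B) = 1.

1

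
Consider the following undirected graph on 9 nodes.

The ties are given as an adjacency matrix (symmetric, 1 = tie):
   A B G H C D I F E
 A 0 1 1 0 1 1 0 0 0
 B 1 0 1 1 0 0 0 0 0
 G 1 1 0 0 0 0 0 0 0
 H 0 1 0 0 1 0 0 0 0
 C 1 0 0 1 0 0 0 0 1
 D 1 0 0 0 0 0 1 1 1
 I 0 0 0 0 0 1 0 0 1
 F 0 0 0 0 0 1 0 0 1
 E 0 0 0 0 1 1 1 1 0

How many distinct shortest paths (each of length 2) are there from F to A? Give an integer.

1

The shortest distance is 2, and the only length-2 path is F–D–A. So there is exactly 1 shortest path.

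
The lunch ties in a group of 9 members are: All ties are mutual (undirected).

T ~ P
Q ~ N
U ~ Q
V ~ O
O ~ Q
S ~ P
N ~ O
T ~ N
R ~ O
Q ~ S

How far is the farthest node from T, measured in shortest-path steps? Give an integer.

Distances from T: N:1, O:2, P:1, Q:2, R:3, S:2, U:3, V:3.
The largest is 3 (to R, V, and U), so the eccentricity of T is 3.

3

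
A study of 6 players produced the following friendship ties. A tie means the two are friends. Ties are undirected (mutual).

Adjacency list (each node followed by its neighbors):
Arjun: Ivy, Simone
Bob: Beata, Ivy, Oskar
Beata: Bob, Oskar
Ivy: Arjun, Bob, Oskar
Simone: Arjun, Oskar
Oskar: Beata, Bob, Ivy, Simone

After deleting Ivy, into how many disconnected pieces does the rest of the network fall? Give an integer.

1

Ivy's neighbors (Arjun, Bob, and Oskar) remain reachable from one another through other ties, so the rest of the network stays in one piece.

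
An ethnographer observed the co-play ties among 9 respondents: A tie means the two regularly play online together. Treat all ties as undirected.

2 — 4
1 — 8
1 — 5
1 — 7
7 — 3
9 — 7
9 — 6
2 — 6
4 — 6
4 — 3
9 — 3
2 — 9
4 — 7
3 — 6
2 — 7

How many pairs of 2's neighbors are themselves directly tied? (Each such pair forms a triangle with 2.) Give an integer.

2's neighbors: 4, 6, 7, and 9.
Neighbor pairs that are themselves tied: 2–4–6; 2–4–7; 2–6–9; 2–7–9. Each forms one triangle with 2, for 4 in total.

4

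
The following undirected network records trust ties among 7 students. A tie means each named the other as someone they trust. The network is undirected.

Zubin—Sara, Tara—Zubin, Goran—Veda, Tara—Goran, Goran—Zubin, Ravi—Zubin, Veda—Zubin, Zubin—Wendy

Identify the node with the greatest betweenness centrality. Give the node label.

Zubin

Unnormalized betweenness of each node: Goran:1/2, Ravi:0, Sara:0, Tara:0, Veda:0, Wendy:0, Zubin:25/2.
Zubin has the largest value, 25/2, making it the main broker — the node through which the most shortest paths run.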